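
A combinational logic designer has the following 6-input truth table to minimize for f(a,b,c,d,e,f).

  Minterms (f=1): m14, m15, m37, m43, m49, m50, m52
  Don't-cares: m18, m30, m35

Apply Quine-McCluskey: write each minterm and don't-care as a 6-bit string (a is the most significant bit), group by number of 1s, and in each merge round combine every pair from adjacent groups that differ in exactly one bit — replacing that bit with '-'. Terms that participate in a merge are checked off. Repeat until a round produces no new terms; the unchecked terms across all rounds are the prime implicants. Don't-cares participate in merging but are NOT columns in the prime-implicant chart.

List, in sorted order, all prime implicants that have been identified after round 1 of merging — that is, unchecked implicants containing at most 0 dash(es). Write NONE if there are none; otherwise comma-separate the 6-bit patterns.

Round 0: 001110✓ 001111✓ 010010✓ 011110✓ 100011✓ 100101 101011✓ 110001 110010✓ 110100
Round 1: -10010 0-1110 00111- 10-011
PIs = {-10010, 0-1110, 00111-, 10-011, 100101, 110001, 110100}

100101, 110001, 110100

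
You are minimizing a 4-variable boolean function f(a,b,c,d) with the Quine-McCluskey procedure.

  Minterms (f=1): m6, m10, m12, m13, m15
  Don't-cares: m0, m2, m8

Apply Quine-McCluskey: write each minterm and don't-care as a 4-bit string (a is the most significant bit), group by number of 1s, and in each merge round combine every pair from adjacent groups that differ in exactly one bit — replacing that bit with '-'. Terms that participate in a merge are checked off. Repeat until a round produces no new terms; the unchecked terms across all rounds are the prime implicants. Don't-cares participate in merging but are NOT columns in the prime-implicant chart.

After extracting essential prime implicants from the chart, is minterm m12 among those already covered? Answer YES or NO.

[col 0] 0000*, 0010*, 0110*, 1000*, 1010*, 1100*, 1101*, 1111*
[col 1] -000*, -010*, 0-10, 00-0*, 1-00, 10-0*, 11-1, 110-
[col 2] -0-0
Prime implicants: -0-0, 0-10, 1-00, 11-1, 110-
PI chart (minterm → PIs covering it):
  6 | 0-10  (sole → essential)
  10 | -0-0  (sole → essential)
  12 | 1-00,110-
  13 | 11-1,110-
  15 | 11-1  (sole → essential)
Essential prime implicants: -0-0, 0-10, 11-1

NO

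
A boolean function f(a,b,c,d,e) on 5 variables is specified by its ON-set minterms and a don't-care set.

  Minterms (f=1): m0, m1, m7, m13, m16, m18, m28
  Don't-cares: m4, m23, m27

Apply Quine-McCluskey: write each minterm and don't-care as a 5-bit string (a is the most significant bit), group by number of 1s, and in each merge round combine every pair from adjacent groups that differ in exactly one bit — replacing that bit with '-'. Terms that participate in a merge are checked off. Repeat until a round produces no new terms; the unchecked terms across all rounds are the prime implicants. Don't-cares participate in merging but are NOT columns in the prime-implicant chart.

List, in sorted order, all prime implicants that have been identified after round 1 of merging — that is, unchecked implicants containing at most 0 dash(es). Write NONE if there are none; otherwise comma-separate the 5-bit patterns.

01101, 11011, 11100

[col 0] 00000*, 00001*, 00100*, 00111*, 01101, 10000*, 10010*, 10111*, 11011, 11100
[col 1] -0000, -0111, 00-00, 0000-, 100-0
Prime implicants: -0000, -0111, 00-00, 0000-, 01101, 100-0, 11011, 11100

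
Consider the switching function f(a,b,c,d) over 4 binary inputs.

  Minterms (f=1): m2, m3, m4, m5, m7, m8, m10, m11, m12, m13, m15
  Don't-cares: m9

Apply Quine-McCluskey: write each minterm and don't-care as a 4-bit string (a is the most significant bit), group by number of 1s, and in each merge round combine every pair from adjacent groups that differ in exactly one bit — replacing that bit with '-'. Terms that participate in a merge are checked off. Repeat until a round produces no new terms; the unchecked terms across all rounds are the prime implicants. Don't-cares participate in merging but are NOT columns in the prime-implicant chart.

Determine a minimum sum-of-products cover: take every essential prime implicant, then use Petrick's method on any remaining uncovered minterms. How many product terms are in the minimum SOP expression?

[col 0] 0010*, 0011*, 0100*, 0101*, 0111*, 1000*, 1001*, 1010*, 1011*, 1100*, 1101*, 1111*
[col 1] -010*, -011*, -100*, -101*, -111*, 0-11*, 001-*, 01-1*, 010-*, 1-00*, 1-01*, 1-11*, 10-0*, 10-1*, 100-*, 101-*, 11-1*, 110-*
[col 2] --11, -01-, -1-1, -10-, 1--1, 1-0-, 10--
Prime implicants: --11, -01-, -1-1, -10-, 1--1, 1-0-, 10--
PI chart (minterm → PIs covering it):
  2 | -01-  (sole → essential)
  3 | --11,-01-
  4 | -10-  (sole → essential)
  5 | -1-1,-10-
  7 | --11,-1-1
  8 | 1-0-,10--
  10 | -01-,10--
  11 | --11,-01-,1--1,10--
  12 | -10-,1-0-
  13 | -1-1,-10-,1--1,1-0-
  15 | --11,-1-1,1--1
Essential prime implicants: -01-, -10-
Petrick residual → --11, 1-0-
Minimum SOP uses 4 PIs: cd + b'c + bc' + ac'

4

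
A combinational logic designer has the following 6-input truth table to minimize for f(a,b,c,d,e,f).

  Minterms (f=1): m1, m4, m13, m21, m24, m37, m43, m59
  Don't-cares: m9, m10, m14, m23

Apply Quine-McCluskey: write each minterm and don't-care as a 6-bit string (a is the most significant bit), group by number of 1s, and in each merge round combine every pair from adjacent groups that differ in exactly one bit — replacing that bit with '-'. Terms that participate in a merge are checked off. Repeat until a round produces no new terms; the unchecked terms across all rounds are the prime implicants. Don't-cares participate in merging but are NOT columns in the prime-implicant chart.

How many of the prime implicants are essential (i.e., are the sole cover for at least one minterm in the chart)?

7

size-2^0 implicants → 000001(✓)  000100  001001(✓)  001010(✓)  001101(✓)  001110(✓)  010101(✓)  010111(✓)  011000  100101  101011(✓)  111011(✓)
size-2^1 implicants → 00-001  001-01  001-10  0101-1  1-1011
Unchecked terms (primes): 00-001, 000100, 001-01, 001-10, 0101-1, 011000, 1-1011, 100101
Minterm coverage:
  m1 ⊆ 00-001 [E]
  m4 ⊆ 000100 [E]
  m13 ⊆ 001-01 [E]
  m21 ⊆ 0101-1 [E]
  m24 ⊆ 011000 [E]
  m37 ⊆ 100101 [E]
  m43 ⊆ 1-1011 [E]
  m59 ⊆ 1-1011 [E]
E = {00-001, 000100, 001-01, 0101-1, 011000, 1-1011, 100101}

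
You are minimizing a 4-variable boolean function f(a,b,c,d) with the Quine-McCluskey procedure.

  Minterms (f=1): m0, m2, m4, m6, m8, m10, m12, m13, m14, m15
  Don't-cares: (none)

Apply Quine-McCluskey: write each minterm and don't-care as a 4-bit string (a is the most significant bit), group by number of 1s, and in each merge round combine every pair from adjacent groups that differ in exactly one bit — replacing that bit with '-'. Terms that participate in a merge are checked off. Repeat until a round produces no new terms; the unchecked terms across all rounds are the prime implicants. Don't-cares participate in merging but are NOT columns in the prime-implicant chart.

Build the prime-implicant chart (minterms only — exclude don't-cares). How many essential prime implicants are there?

size-2^0 implicants → 0000(✓)  0010(✓)  0100(✓)  0110(✓)  1000(✓)  1010(✓)  1100(✓)  1101(✓)  1110(✓)  1111(✓)
size-2^1 implicants → -000(✓)  -010(✓)  -100(✓)  -110(✓)  0-00(✓)  0-10(✓)  00-0(✓)  01-0(✓)  1-00(✓)  1-10(✓)  10-0(✓)  11-0(✓)  11-1(✓)  110-(✓)  111-(✓)
size-2^2 implicants → --00(✓)  --10(✓)  -0-0(✓)  -1-0(✓)  0--0(✓)  1--0(✓)  11--
size-2^3 implicants → ---0
Unchecked terms (primes): ---0, 11--
Minterm coverage:
  m0 ⊆ ---0 [E]
  m2 ⊆ ---0 [E]
  m4 ⊆ ---0 [E]
  m6 ⊆ ---0 [E]
  m8 ⊆ ---0 [E]
  m10 ⊆ ---0 [E]
  m12 ⊆ ---0,11--
  m13 ⊆ 11-- [E]
  m14 ⊆ ---0,11--
  m15 ⊆ 11-- [E]
E = {---0, 11--}

2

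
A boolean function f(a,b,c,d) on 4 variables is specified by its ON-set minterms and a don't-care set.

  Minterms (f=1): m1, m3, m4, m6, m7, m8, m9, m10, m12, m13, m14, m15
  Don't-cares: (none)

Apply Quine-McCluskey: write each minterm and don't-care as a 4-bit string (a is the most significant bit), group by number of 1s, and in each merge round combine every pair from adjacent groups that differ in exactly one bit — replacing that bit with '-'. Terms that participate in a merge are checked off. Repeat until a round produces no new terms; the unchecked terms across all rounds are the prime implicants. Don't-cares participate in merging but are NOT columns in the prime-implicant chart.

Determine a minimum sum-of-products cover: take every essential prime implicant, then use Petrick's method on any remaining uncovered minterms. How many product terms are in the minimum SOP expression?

5

size-2^0 implicants → 0001(✓)  0011(✓)  0100(✓)  0110(✓)  0111(✓)  1000(✓)  1001(✓)  1010(✓)  1100(✓)  1101(✓)  1110(✓)  1111(✓)
size-2^1 implicants → -001  -100(✓)  -110(✓)  -111(✓)  0-11  00-1  01-0(✓)  011-(✓)  1-00(✓)  1-01(✓)  1-10(✓)  10-0(✓)  100-(✓)  11-0(✓)  11-1(✓)  110-(✓)  111-(✓)
size-2^2 implicants → -1-0  -11-  1--0  1-0-  11--
Unchecked terms (primes): -001, -1-0, -11-, 0-11, 00-1, 1--0, 1-0-, 11--
Minterm coverage:
  m1 ⊆ -001,00-1
  m3 ⊆ 0-11,00-1
  m4 ⊆ -1-0 [E]
  m6 ⊆ -1-0,-11-
  m7 ⊆ -11-,0-11
  m8 ⊆ 1--0,1-0-
  m9 ⊆ -001,1-0-
  m10 ⊆ 1--0 [E]
  m12 ⊆ -1-0,1--0,1-0-,11--
  m13 ⊆ 1-0-,11--
  m14 ⊆ -1-0,-11-,1--0,11--
  m15 ⊆ -11-,11--
E = {-1-0, 1--0}
Petrick residual → -001, 0-11, 11--
Cover = b'c'd + bd' + a'cd + ad' + ab  |cover|=5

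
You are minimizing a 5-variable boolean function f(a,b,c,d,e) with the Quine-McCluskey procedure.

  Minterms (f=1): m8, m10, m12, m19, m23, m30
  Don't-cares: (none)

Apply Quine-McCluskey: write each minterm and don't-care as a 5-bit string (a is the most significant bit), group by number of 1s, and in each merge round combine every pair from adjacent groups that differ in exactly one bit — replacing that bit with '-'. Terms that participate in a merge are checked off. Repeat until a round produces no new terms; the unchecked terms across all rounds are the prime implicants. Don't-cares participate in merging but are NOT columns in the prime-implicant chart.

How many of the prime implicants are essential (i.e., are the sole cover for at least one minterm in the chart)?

4

size-2^0 implicants → 01000(✓)  01010(✓)  01100(✓)  10011(✓)  10111(✓)  11110
size-2^1 implicants → 01-00  010-0  10-11
Unchecked terms (primes): 01-00, 010-0, 10-11, 11110
Minterm coverage:
  m8 ⊆ 01-00,010-0
  m10 ⊆ 010-0 [E]
  m12 ⊆ 01-00 [E]
  m19 ⊆ 10-11 [E]
  m23 ⊆ 10-11 [E]
  m30 ⊆ 11110 [E]
E = {01-00, 010-0, 10-11, 11110}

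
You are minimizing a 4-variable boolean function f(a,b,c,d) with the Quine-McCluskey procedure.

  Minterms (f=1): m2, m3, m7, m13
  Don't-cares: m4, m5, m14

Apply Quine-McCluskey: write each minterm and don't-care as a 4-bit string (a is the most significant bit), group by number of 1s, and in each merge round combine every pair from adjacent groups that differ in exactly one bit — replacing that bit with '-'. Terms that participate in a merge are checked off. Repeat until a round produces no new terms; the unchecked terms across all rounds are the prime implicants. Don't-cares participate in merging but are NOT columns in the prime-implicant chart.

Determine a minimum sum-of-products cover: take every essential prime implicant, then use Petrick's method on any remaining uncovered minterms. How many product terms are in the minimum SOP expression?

3

size-2^0 implicants → 0010(✓)  0011(✓)  0100(✓)  0101(✓)  0111(✓)  1101(✓)  1110
size-2^1 implicants → -101  0-11  001-  01-1  010-
Unchecked terms (primes): -101, 0-11, 001-, 01-1, 010-, 1110
Minterm coverage:
  m2 ⊆ 001- [E]
  m3 ⊆ 0-11,001-
  m7 ⊆ 0-11,01-1
  m13 ⊆ -101 [E]
E = {-101, 001-}
Petrick residual → 0-11
Cover = bc'd + a'cd + a'b'c  |cover|=3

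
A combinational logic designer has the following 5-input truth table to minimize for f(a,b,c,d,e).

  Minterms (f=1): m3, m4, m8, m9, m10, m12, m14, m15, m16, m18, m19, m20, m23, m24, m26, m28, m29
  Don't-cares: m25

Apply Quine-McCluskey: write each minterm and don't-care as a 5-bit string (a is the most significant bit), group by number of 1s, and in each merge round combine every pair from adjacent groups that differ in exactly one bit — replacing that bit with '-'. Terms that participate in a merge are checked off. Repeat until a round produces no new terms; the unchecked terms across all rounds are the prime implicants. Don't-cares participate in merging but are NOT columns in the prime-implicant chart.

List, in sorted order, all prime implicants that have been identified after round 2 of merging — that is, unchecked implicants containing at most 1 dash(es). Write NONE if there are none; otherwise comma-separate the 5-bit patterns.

-0011, 0111-, 10-11, 1001-

[col 0] 00011*, 00100*, 01000*, 01001*, 01010*, 01100*, 01110*, 01111*, 10000*, 10010*, 10011*, 10100*, 10111*, 11000*, 11001*, 11010*, 11100*, 11101*
[col 1] -0011, -0100*, -1000*, -1001*, -1010*, -1100*, 0-100*, 01-00*, 01-10*, 010-0*, 0100-*, 011-0*, 0111-, 1-000*, 1-010*, 1-100*, 10-00*, 10-11, 100-0*, 1001-, 11-00*, 11-01*, 110-0*, 1100-*, 1110-*
[col 2] --100, -1-00, -10-0, -100-, 01--0, 1--00, 1-0-0, 11-0-
Prime implicants: --100, -0011, -1-00, -10-0, -100-, 01--0, 0111-, 1--00, 1-0-0, 10-11, 1001-, 11-0-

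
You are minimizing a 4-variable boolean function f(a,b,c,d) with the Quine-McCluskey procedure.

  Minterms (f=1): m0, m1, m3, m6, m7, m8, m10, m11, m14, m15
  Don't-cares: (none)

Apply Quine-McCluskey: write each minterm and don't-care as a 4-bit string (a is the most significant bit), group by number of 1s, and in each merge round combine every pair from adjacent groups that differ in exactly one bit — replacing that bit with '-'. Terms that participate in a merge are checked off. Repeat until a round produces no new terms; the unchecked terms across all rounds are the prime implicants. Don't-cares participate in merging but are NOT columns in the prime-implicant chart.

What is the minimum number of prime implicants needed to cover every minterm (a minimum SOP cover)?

4

[col 0] 0000*, 0001*, 0011*, 0110*, 0111*, 1000*, 1010*, 1011*, 1110*, 1111*
[col 1] -000, -011*, -110*, -111*, 0-11*, 00-1, 000-, 011-*, 1-10*, 1-11*, 10-0, 101-*, 111-*
[col 2] --11, -11-, 1-1-
Prime implicants: --11, -000, -11-, 00-1, 000-, 1-1-, 10-0
PI chart (minterm → PIs covering it):
  0 | -000,000-
  1 | 00-1,000-
  3 | --11,00-1
  6 | -11-  (sole → essential)
  7 | --11,-11-
  8 | -000,10-0
  10 | 1-1-,10-0
  11 | --11,1-1-
  14 | -11-,1-1-
  15 | --11,-11-,1-1-
Essential prime implicants: -11-
Petrick residual → --11, 000-, 10-0
Minimum SOP uses 4 PIs: cd + bc + a'b'c' + ab'd'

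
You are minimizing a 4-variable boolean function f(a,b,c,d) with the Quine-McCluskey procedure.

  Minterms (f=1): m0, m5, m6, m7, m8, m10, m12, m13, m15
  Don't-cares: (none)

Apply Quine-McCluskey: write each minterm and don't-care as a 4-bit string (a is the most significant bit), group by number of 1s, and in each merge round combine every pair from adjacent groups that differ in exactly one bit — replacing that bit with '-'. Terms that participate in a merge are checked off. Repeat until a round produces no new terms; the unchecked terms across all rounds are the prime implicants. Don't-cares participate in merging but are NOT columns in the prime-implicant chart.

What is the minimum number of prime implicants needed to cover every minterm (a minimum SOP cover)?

5

size-2^0 implicants → 0000(✓)  0101(✓)  0110(✓)  0111(✓)  1000(✓)  1010(✓)  1100(✓)  1101(✓)  1111(✓)
size-2^1 implicants → -000  -101(✓)  -111(✓)  01-1(✓)  011-  1-00  10-0  11-1(✓)  110-
size-2^2 implicants → -1-1
Unchecked terms (primes): -000, -1-1, 011-, 1-00, 10-0, 110-
Minterm coverage:
  m0 ⊆ -000 [E]
  m5 ⊆ -1-1 [E]
  m6 ⊆ 011- [E]
  m7 ⊆ -1-1,011-
  m8 ⊆ -000,1-00,10-0
  m10 ⊆ 10-0 [E]
  m12 ⊆ 1-00,110-
  m13 ⊆ -1-1,110-
  m15 ⊆ -1-1 [E]
E = {-000, -1-1, 011-, 10-0}
Petrick residual → 1-00
Cover = b'c'd' + bd + a'bc + ac'd' + ab'd'  |cover|=5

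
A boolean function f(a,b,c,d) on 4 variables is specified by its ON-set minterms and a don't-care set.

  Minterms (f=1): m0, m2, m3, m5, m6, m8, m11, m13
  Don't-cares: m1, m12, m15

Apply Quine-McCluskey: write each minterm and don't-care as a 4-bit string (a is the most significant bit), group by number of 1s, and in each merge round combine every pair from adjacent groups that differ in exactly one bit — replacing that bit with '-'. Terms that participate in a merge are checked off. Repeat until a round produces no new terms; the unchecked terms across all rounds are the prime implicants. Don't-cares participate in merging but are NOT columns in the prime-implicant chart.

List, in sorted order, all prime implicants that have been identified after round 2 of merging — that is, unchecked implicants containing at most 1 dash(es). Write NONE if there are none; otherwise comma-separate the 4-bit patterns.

size-2^0 implicants → 0000(✓)  0001(✓)  0010(✓)  0011(✓)  0101(✓)  0110(✓)  1000(✓)  1011(✓)  1100(✓)  1101(✓)  1111(✓)
size-2^1 implicants → -000  -011  -101  0-01  0-10  00-0(✓)  00-1(✓)  000-(✓)  001-(✓)  1-00  1-11  11-1  110-
size-2^2 implicants → 00--
Unchecked terms (primes): -000, -011, -101, 0-01, 0-10, 00--, 1-00, 1-11, 11-1, 110-

-000, -011, -101, 0-01, 0-10, 1-00, 1-11, 11-1, 110-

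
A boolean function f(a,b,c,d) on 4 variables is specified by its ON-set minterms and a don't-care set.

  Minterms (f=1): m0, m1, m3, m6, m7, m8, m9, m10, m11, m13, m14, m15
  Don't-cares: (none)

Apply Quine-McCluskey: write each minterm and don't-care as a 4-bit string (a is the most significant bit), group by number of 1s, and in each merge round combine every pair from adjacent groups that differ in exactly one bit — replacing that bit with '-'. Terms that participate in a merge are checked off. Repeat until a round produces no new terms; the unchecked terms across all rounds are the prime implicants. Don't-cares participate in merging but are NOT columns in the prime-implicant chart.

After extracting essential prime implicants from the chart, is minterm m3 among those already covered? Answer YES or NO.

Round 0: 0000✓ 0001✓ 0011✓ 0110✓ 0111✓ 1000✓ 1001✓ 1010✓ 1011✓ 1101✓ 1110✓ 1111✓
Round 1: -000✓ -001✓ -011✓ -110✓ -111✓ 0-11✓ 00-1✓ 000-✓ 011-✓ 1-01✓ 1-10✓ 1-11✓ 10-0✓ 10-1✓ 100-✓ 101-✓ 11-1✓ 111-✓
Round 2: --11 -0-1 -00- -11- 1--1 1-1- 10--
PIs = {--11, -0-1, -00-, -11-, 1--1, 1-1-, 10--}
Coverage chart:
  m0: -00- ←essential
  m1: -0-1,-00-
  m3: --11,-0-1
  m6: -11- ←essential
  m7: --11,-11-
  m8: -00-,10--
  m9: -0-1,-00-,1--1,10--
  m10: 1-1-,10--
  m11: --11,-0-1,1--1,1-1-,10--
  m13: 1--1 ←essential
  m14: -11-,1-1-
  m15: --11,-11-,1--1,1-1-
Essential: -00-, -11-, 1--1

NO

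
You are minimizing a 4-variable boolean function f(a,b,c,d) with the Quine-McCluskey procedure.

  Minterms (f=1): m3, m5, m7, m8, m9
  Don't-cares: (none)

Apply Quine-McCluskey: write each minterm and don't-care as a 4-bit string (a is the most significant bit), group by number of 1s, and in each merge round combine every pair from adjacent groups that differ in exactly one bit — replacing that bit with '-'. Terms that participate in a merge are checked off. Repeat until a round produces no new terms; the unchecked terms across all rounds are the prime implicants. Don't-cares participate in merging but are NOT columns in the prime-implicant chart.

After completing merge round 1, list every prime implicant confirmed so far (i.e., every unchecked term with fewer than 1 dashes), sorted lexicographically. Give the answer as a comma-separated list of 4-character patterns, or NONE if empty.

Round 0: 0011✓ 0101✓ 0111✓ 1000✓ 1001✓
Round 1: 0-11 01-1 100-
PIs = {0-11, 01-1, 100-}

NONE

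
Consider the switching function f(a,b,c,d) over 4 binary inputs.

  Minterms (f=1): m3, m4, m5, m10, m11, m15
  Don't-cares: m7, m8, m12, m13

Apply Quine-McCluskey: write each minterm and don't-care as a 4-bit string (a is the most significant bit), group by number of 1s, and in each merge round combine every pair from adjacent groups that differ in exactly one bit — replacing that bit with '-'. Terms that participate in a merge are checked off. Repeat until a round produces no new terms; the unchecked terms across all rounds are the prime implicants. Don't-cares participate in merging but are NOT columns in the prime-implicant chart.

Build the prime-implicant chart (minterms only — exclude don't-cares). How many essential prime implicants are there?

2

size-2^0 implicants → 0011(✓)  0100(✓)  0101(✓)  0111(✓)  1000(✓)  1010(✓)  1011(✓)  1100(✓)  1101(✓)  1111(✓)
size-2^1 implicants → -011(✓)  -100(✓)  -101(✓)  -111(✓)  0-11(✓)  01-1(✓)  010-(✓)  1-00  1-11(✓)  10-0  101-  11-1(✓)  110-(✓)
size-2^2 implicants → --11  -1-1  -10-
Unchecked terms (primes): --11, -1-1, -10-, 1-00, 10-0, 101-
Minterm coverage:
  m3 ⊆ --11 [E]
  m4 ⊆ -10- [E]
  m5 ⊆ -1-1,-10-
  m10 ⊆ 10-0,101-
  m11 ⊆ --11,101-
  m15 ⊆ --11,-1-1
E = {--11, -10-}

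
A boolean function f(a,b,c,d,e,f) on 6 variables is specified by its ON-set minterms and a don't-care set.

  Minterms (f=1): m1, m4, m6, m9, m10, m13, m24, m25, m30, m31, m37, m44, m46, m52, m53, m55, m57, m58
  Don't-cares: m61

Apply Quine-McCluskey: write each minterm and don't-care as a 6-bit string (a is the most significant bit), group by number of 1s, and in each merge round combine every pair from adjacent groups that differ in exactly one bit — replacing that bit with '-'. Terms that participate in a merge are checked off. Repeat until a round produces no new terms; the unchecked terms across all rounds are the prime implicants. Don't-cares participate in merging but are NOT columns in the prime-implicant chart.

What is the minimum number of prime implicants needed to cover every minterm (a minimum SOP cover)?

12

Round 0: 000001✓ 000100✓ 000110✓ 001001✓ 001010 001101✓ 011000✓ 011001✓ 011110✓ 011111✓ 100101✓ 101100✓ 101110✓ 110100✓ 110101✓ 110111✓ 111001✓ 111010 111101✓
Round 1: -11001 0-1001 00-001 0001-0 001-01 01100- 01111- 1-0101 1011-0 11-101 1101-1 11010- 111-01
PIs = {-11001, 0-1001, 00-001, 0001-0, 001-01, 001010, 01100-, 01111-, 1-0101, 1011-0, 11-101, 1101-1, 11010-, 111-01, 111010}
Coverage chart:
  m1: 00-001 ←essential
  m4: 0001-0 ←essential
  m6: 0001-0 ←essential
  m9: 0-1001,00-001,001-01
  m10: 001010 ←essential
  m13: 001-01 ←essential
  m24: 01100- ←essential
  m25: -11001,0-1001,01100-
  m30: 01111- ←essential
  m31: 01111- ←essential
  m37: 1-0101 ←essential
  m44: 1011-0 ←essential
  m46: 1011-0 ←essential
  m52: 11010- ←essential
  m53: 1-0101,11-101,1101-1,11010-
  m55: 1101-1 ←essential
  m57: -11001,111-01
  m58: 111010 ←essential
Essential: 00-001, 0001-0, 001-01, 001010, 01100-, 01111-, 1-0101, 1011-0, 1101-1, 11010-, 111010
Petrick residual → -11001
Min cover (12 terms): bcd'e'f + a'b'd'e'f + a'b'c'df' + a'b'ce'f + a'b'cd'ef' + a'bcd'e' + a'bcde + ac'de'f + ab'cdf' + abc'df + abc'de' + abcd'ef'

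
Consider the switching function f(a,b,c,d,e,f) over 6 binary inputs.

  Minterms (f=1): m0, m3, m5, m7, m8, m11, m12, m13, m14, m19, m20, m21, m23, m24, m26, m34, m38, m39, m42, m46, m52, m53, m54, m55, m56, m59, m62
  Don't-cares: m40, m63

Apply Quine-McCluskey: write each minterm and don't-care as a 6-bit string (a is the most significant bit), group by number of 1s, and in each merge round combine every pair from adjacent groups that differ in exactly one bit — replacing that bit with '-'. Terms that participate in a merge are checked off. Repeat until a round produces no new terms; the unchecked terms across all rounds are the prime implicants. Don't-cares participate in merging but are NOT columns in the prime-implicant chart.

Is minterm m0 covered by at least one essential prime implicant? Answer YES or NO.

size-2^0 implicants → 000000(✓)  000011(✓)  000101(✓)  000111(✓)  001000(✓)  001011(✓)  001100(✓)  001101(✓)  001110(✓)  010011(✓)  010100(✓)  010101(✓)  010111(✓)  011000(✓)  011010(✓)  100010(✓)  100110(✓)  100111(✓)  101000(✓)  101010(✓)  101110(✓)  110100(✓)  110101(✓)  110110(✓)  110111(✓)  111000(✓)  111011(✓)  111110(✓)  111111(✓)
size-2^1 implicants → -00111(✓)  -01000(✓)  -01110  -10100(✓)  -10101(✓)  -10111(✓)  -11000(✓)  0-0011(✓)  0-0101(✓)  0-0111(✓)  0-1000(✓)  00-000  00-011  00-101  000-11(✓)  0001-1(✓)  001-00  0011-0  00110-  010-11(✓)  0101-1(✓)  01010-(✓)  0110-0  1-0110(✓)  1-0111(✓)  1-1000(✓)  1-1110(✓)  10-010(✓)  10-110(✓)  100-10(✓)  10011-(✓)  101-10(✓)  1010-0  11-110(✓)  11-111(✓)  1101-0(✓)  1101-1(✓)  11010-(✓)  11011-(✓)  111-11  11111-(✓)
size-2^2 implicants → --0111  --1000  -101-1  -1010-  0-0-11  0-01-1  1--110  1-011-  10--10  11-11-  1101--
Unchecked terms (primes): --0111, --1000, -01110, -101-1, -1010-, 0-0-11, 0-01-1, 00-000, 00-011, 00-101, 001-00, 0011-0, 00110-, 0110-0, 1--110, 1-011-, 10--10, 1010-0, 11-11-, 1101--, 111-11
Minterm coverage:
  m0 ⊆ 00-000 [E]
  m3 ⊆ 0-0-11,00-011
  m5 ⊆ 0-01-1,00-101
  m7 ⊆ --0111,0-0-11,0-01-1
  m8 ⊆ --1000,00-000,001-00
  m11 ⊆ 00-011 [E]
  m12 ⊆ 001-00,0011-0,00110-
  m13 ⊆ 00-101,00110-
  m14 ⊆ -01110,0011-0
  m19 ⊆ 0-0-11 [E]
  m20 ⊆ -1010- [E]
  m21 ⊆ -101-1,-1010-,0-01-1
  m23 ⊆ --0111,-101-1,0-0-11,0-01-1
  m24 ⊆ --1000,0110-0
  m26 ⊆ 0110-0 [E]
  m34 ⊆ 10--10 [E]
  m38 ⊆ 1--110,1-011-,10--10
  m39 ⊆ --0111,1-011-
  m42 ⊆ 10--10,1010-0
  m46 ⊆ -01110,1--110,10--10
  m52 ⊆ -1010-,1101--
  m53 ⊆ -101-1,-1010-,1101--
  m54 ⊆ 1--110,1-011-,11-11-,1101--
  m55 ⊆ --0111,-101-1,1-011-,11-11-,1101--
  m56 ⊆ --1000 [E]
  m59 ⊆ 111-11 [E]
  m62 ⊆ 1--110,11-11-
E = {--1000, -1010-, 0-0-11, 00-000, 00-011, 0110-0, 10--10, 111-11}

YES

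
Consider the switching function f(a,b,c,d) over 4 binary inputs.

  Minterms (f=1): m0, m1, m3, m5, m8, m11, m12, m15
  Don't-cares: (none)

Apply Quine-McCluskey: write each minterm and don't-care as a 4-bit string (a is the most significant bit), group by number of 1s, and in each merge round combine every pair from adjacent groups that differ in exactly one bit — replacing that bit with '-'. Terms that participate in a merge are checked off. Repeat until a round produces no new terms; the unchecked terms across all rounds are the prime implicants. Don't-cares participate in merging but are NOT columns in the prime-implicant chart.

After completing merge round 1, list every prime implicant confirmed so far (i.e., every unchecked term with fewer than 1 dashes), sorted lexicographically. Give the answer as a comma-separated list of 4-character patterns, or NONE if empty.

NONE

size-2^0 implicants → 0000(✓)  0001(✓)  0011(✓)  0101(✓)  1000(✓)  1011(✓)  1100(✓)  1111(✓)
size-2^1 implicants → -000  -011  0-01  00-1  000-  1-00  1-11
Unchecked terms (primes): -000, -011, 0-01, 00-1, 000-, 1-00, 1-11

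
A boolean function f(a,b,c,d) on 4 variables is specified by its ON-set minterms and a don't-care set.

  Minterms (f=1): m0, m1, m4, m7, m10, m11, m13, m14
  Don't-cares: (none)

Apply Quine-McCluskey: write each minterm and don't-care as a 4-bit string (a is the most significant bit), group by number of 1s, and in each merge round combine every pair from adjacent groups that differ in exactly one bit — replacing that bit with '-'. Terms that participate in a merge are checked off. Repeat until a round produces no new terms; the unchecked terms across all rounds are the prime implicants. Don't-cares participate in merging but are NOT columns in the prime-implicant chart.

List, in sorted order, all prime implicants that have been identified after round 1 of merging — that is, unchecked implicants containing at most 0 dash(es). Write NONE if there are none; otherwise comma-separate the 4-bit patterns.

[col 0] 0000*, 0001*, 0100*, 0111, 1010*, 1011*, 1101, 1110*
[col 1] 0-00, 000-, 1-10, 101-
Prime implicants: 0-00, 000-, 0111, 1-10, 101-, 1101

0111, 1101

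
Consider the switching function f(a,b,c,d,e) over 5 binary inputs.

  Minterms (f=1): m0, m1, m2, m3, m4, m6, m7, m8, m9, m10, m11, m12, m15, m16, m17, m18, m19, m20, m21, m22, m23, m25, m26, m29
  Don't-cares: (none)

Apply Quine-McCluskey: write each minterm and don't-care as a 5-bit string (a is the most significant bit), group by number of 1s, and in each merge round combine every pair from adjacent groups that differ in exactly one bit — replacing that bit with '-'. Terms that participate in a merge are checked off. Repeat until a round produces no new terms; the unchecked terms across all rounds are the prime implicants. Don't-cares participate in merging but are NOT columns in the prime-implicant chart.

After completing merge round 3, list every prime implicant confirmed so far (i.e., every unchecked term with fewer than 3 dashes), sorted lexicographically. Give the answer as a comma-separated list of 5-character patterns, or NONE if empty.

Round 0: 00000✓ 00001✓ 00010✓ 00011✓ 00100✓ 00110✓ 00111✓ 01000✓ 01001✓ 01010✓ 01011✓ 01100✓ 01111✓ 10000✓ 10001✓ 10010✓ 10011✓ 10100✓ 10101✓ 10110✓ 10111✓ 11001✓ 11010✓ 11101✓
Round 1: -0000✓ -0001✓ -0010✓ -0011✓ -0100✓ -0110✓ -0111✓ -1001✓ -1010✓ 0-000✓ 0-001✓ 0-010✓ 0-011✓ 0-100✓ 0-111✓ 00-00✓ 00-10✓ 00-11✓ 000-0✓ 000-1✓ 0000-✓ 0001-✓ 001-0✓ 0011-✓ 01-00✓ 01-11✓ 010-0✓ 010-1✓ 0100-✓ 0101-✓ 1-001✓ 1-010✓ 1-101✓ 10-00✓ 10-01✓ 10-10✓ 10-11✓ 100-0✓ 100-1✓ 1000-✓ 1001-✓ 101-0✓ 101-1✓ 1010-✓ 1011-✓ 11-01✓
Round 2: --001 --010 -0-00✓ -0-10✓ -0-11✓ -00-0✓ -00-1✓ -000-✓ -001-✓ -01-0✓ -011-✓ 0--00 0--11 0-0-0✓ 0-0-1✓ 0-00-✓ 0-01-✓ 00--0✓ 00-1-✓ 000--✓ 010--✓ 1--01 10--0✓ 10--1✓ 10-0-✓ 10-1-✓ 100--✓ 101--✓
Round 3: -0--0 -0-1- -00-- 0-0-- 10---
PIs = {--001, --010, -0--0, -0-1-, -00--, 0--00, 0--11, 0-0--, 1--01, 10---}

--001, --010, 0--00, 0--11, 1--01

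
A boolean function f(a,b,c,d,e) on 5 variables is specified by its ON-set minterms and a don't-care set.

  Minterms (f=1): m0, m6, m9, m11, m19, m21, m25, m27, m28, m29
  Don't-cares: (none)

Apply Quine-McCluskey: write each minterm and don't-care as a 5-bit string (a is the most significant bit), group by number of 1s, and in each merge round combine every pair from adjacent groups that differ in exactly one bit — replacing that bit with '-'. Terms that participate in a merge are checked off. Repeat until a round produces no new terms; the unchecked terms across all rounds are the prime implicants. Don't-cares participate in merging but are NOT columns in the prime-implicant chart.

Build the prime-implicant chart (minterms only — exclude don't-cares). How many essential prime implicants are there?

6

size-2^0 implicants → 00000  00110  01001(✓)  01011(✓)  10011(✓)  10101(✓)  11001(✓)  11011(✓)  11100(✓)  11101(✓)
size-2^1 implicants → -1001(✓)  -1011(✓)  010-1(✓)  1-011  1-101  11-01  110-1(✓)  1110-
size-2^2 implicants → -10-1
Unchecked terms (primes): -10-1, 00000, 00110, 1-011, 1-101, 11-01, 1110-
Minterm coverage:
  m0 ⊆ 00000 [E]
  m6 ⊆ 00110 [E]
  m9 ⊆ -10-1 [E]
  m11 ⊆ -10-1 [E]
  m19 ⊆ 1-011 [E]
  m21 ⊆ 1-101 [E]
  m25 ⊆ -10-1,11-01
  m27 ⊆ -10-1,1-011
  m28 ⊆ 1110- [E]
  m29 ⊆ 1-101,11-01,1110-
E = {-10-1, 00000, 00110, 1-011, 1-101, 1110-}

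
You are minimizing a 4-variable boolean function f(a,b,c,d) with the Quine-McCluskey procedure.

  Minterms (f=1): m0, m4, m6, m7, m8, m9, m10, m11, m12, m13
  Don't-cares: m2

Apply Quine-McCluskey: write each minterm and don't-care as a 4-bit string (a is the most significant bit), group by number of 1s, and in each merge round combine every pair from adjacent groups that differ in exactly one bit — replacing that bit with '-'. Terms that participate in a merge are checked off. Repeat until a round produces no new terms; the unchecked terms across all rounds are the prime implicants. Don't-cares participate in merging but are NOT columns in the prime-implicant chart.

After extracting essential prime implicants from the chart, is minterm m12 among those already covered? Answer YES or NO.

[col 0] 0000*, 0010*, 0100*, 0110*, 0111*, 1000*, 1001*, 1010*, 1011*, 1100*, 1101*
[col 1] -000*, -010*, -100*, 0-00*, 0-10*, 00-0*, 01-0*, 011-, 1-00*, 1-01*, 10-0*, 10-1*, 100-*, 101-*, 110-*
[col 2] --00, -0-0, 0--0, 1-0-, 10--
Prime implicants: --00, -0-0, 0--0, 011-, 1-0-, 10--
PI chart (minterm → PIs covering it):
  0 | --00,-0-0,0--0
  4 | --00,0--0
  6 | 0--0,011-
  7 | 011-  (sole → essential)
  8 | --00,-0-0,1-0-,10--
  9 | 1-0-,10--
  10 | -0-0,10--
  11 | 10--  (sole → essential)
  12 | --00,1-0-
  13 | 1-0-  (sole → essential)
Essential prime implicants: 011-, 1-0-, 10--

YES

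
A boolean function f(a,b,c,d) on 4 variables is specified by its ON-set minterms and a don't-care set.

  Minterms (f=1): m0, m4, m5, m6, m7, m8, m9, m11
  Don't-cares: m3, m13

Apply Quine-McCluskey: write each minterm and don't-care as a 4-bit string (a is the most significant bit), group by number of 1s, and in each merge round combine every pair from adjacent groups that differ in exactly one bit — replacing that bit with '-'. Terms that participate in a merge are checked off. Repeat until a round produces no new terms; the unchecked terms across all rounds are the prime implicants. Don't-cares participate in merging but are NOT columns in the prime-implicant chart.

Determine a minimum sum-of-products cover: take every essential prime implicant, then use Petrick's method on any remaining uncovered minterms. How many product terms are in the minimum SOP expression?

[col 0] 0000*, 0011*, 0100*, 0101*, 0110*, 0111*, 1000*, 1001*, 1011*, 1101*
[col 1] -000, -011, -101, 0-00, 0-11, 01-0*, 01-1*, 010-*, 011-*, 1-01, 10-1, 100-
[col 2] 01--
Prime implicants: -000, -011, -101, 0-00, 0-11, 01--, 1-01, 10-1, 100-
PI chart (minterm → PIs covering it):
  0 | -000,0-00
  4 | 0-00,01--
  5 | -101,01--
  6 | 01--  (sole → essential)
  7 | 0-11,01--
  8 | -000,100-
  9 | 1-01,10-1,100-
  11 | -011,10-1
Essential prime implicants: 01--
Petrick residual → -000, 10-1
Minimum SOP uses 3 PIs: b'c'd' + a'b + ab'd

3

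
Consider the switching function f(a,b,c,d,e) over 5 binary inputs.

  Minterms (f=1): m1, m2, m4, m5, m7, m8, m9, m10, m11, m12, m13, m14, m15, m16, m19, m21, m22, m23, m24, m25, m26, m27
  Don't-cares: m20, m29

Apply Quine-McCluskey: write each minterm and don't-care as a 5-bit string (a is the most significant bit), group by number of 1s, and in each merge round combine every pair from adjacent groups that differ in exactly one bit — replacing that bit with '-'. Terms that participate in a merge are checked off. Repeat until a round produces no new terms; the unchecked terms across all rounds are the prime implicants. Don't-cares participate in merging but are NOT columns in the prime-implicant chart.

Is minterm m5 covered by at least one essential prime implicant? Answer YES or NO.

Round 0: 00001✓ 00010✓ 00100✓ 00101✓ 00111✓ 01000✓ 01001✓ 01010✓ 01011✓ 01100✓ 01101✓ 01110✓ 01111✓ 10000✓ 10011✓ 10100✓ 10101✓ 10110✓ 10111✓ 11000✓ 11001✓ 11010✓ 11011✓ 11101✓
Round 1: -0100✓ -0101✓ -0111✓ -1000✓ -1001✓ -1010✓ -1011✓ -1101✓ 0-001✓ 0-010 0-100✓ 0-101✓ 0-111✓ 00-01✓ 001-1✓ 0010-✓ 01-00✓ 01-01✓ 01-10✓ 01-11✓ 010-0✓ 010-1✓ 0100-✓ 0101-✓ 011-0✓ 011-1✓ 0110-✓ 0111-✓ 1-000 1-011 1-101✓ 10-00 10-11 101-0✓ 101-1✓ 1010-✓ 1011-✓ 11-01✓ 110-0✓ 110-1✓ 1100-✓ 1101-✓
Round 2: --101 -01-1 -010- -1-01 -10-0✓ -10-1✓ -100-✓ -101-✓ 0--01 0-1-1 0-10- 01--0✓ 01--1✓ 01-0-✓ 01-1-✓ 010--✓ 011--✓ 101-- 110--✓
Round 3: -10-- 01---
PIs = {--101, -01-1, -010-, -1-01, -10--, 0--01, 0-010, 0-1-1, 0-10-, 01---, 1-000, 1-011, 10-00, 10-11, 101--}
Coverage chart:
  m1: 0--01 ←essential
  m2: 0-010 ←essential
  m4: -010-,0-10-
  m5: --101,-01-1,-010-,0--01,0-1-1,0-10-
  m7: -01-1,0-1-1
  m8: -10--,01---
  m9: -1-01,-10--,0--01,01---
  m10: -10--,0-010,01---
  m11: -10--,01---
  m12: 0-10-,01---
  m13: --101,-1-01,0--01,0-1-1,0-10-,01---
  m14: 01--- ←essential
  m15: 0-1-1,01---
  m16: 1-000,10-00
  m19: 1-011,10-11
  m21: --101,-01-1,-010-,101--
  m22: 101-- ←essential
  m23: -01-1,10-11,101--
  m24: -10--,1-000
  m25: -1-01,-10--
  m26: -10-- ←essential
  m27: -10--,1-011
Essential: -10--, 0--01, 0-010, 01---, 101--

YES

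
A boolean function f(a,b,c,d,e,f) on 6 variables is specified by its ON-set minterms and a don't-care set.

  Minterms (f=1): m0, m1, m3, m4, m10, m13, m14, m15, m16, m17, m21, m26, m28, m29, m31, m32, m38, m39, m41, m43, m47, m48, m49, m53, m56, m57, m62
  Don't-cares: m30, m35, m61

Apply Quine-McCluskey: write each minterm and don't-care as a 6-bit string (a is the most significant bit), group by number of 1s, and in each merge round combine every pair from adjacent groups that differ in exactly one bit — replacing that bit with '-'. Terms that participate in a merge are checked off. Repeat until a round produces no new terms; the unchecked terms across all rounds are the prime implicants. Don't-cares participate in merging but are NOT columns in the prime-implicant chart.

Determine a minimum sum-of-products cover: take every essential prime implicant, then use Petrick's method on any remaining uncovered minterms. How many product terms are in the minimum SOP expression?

size-2^0 implicants → 000000(✓)  000001(✓)  000011(✓)  000100(✓)  001010(✓)  001101(✓)  001110(✓)  001111(✓)  010000(✓)  010001(✓)  010101(✓)  011010(✓)  011100(✓)  011101(✓)  011110(✓)  011111(✓)  100000(✓)  100011(✓)  100110(✓)  100111(✓)  101001(✓)  101011(✓)  101111(✓)  110000(✓)  110001(✓)  110101(✓)  111000(✓)  111001(✓)  111101(✓)  111110(✓)
size-2^1 implicants → -00000(✓)  -00011  -01111  -10000(✓)  -10001(✓)  -10101(✓)  -11101(✓)  -11110  0-0000(✓)  0-0001(✓)  0-1010(✓)  0-1101(✓)  0-1110(✓)  0-1111(✓)  000-00  0000-1  00000-(✓)  001-10(✓)  0011-1(✓)  00111-(✓)  01-101(✓)  010-01(✓)  01000-(✓)  011-10(✓)  0111-0(✓)  0111-1(✓)  01110-(✓)  01111-(✓)  1-0000(✓)  1-1001  10-011(✓)  10-111(✓)  100-11(✓)  10011-  101-11(✓)  1010-1  11-000(✓)  11-001(✓)  11-101(✓)  110-01(✓)  11000-(✓)  111-01(✓)  11100-(✓)
size-2^2 implicants → --0000  -1-101  -10-01  -1000-  0-000-  0-1-10  0-11-1  0-111-  0111--  10--11  11--01  11-00-
Unchecked terms (primes): --0000, -00011, -01111, -1-101, -10-01, -1000-, -11110, 0-000-, 0-1-10, 0-11-1, 0-111-, 000-00, 0000-1, 0111--, 1-1001, 10--11, 10011-, 1010-1, 11--01, 11-00-
Minterm coverage:
  m0 ⊆ --0000,0-000-,000-00
  m1 ⊆ 0-000-,0000-1
  m3 ⊆ -00011,0000-1
  m4 ⊆ 000-00 [E]
  m10 ⊆ 0-1-10 [E]
  m13 ⊆ 0-11-1 [E]
  m14 ⊆ 0-1-10,0-111-
  m15 ⊆ -01111,0-11-1,0-111-
  m16 ⊆ --0000,-1000-,0-000-
  m17 ⊆ -10-01,-1000-,0-000-
  m21 ⊆ -1-101,-10-01
  m26 ⊆ 0-1-10 [E]
  m28 ⊆ 0111-- [E]
  m29 ⊆ -1-101,0-11-1,0111--
  m31 ⊆ 0-11-1,0-111-,0111--
  m32 ⊆ --0000 [E]
  m38 ⊆ 10011- [E]
  m39 ⊆ 10--11,10011-
  m41 ⊆ 1-1001,1010-1
  m43 ⊆ 10--11,1010-1
  m47 ⊆ -01111,10--11
  m48 ⊆ --0000,-1000-,11-00-
  m49 ⊆ -10-01,-1000-,11--01,11-00-
  m53 ⊆ -1-101,-10-01,11--01
  m56 ⊆ 11-00- [E]
  m57 ⊆ 1-1001,11--01,11-00-
  m62 ⊆ -11110 [E]
E = {--0000, -11110, 0-1-10, 0-11-1, 000-00, 0111--, 10011-, 11-00-}
Petrick residual → -01111, -10-01, 0000-1, 1010-1
Cover = c'd'e'f' + b'cdef + bc'e'f + bcdef' + a'cef' + a'cdf + a'b'c'e'f' + a'b'c'd'f + a'bcd + ab'c'de + ab'cd'f + abd'e'  |cover|=12

12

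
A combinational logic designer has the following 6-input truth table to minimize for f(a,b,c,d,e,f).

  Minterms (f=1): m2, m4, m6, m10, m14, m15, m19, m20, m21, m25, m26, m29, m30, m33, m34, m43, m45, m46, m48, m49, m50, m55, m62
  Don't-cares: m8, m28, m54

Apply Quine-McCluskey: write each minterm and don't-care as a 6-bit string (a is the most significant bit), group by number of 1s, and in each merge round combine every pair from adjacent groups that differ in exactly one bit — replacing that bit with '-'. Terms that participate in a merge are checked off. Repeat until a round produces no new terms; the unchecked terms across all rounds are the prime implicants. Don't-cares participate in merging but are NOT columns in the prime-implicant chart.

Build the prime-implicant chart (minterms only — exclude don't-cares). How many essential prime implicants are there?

10

[col 0] 000010*, 000100*, 000110*, 001000*, 001010*, 001110*, 001111*, 010011, 010100*, 010101*, 011001*, 011010*, 011100*, 011101*, 011110*, 100001*, 100010*, 101011, 101101, 101110*, 110000*, 110001*, 110010*, 110110*, 110111*, 111110*
[col 1] -00010, -01110*, -11110*, 0-0100, 0-1010*, 0-1110*, 00-010*, 00-110*, 000-10*, 0001-0, 001-10*, 0010-0, 00111-, 01-100*, 01-101*, 01010-*, 011-01, 011-10*, 0111-0, 01110-*, 1-0001, 1-0010, 1-1110*, 11-110, 110-10, 1100-0, 11000-, 11011-
[col 2] --1110, 0-1-10, 00--10, 01-10-
Prime implicants: --1110, -00010, 0-0100, 0-1-10, 00--10, 0001-0, 0010-0, 00111-, 01-10-, 010011, 011-01, 0111-0, 1-0001, 1-0010, 101011, 101101, 11-110, 110-10, 1100-0, 11000-, 11011-
PI chart (minterm → PIs covering it):
  2 | -00010,00--10
  4 | 0-0100,0001-0
  6 | 00--10,0001-0
  10 | 0-1-10,00--10,0010-0
  14 | --1110,0-1-10,00--10,00111-
  15 | 00111-  (sole → essential)
  19 | 010011  (sole → essential)
  20 | 0-0100,01-10-
  21 | 01-10-  (sole → essential)
  25 | 011-01  (sole → essential)
  26 | 0-1-10  (sole → essential)
  29 | 01-10-,011-01
  30 | --1110,0-1-10,0111-0
  33 | 1-0001  (sole → essential)
  34 | -00010,1-0010
  43 | 101011  (sole → essential)
  45 | 101101  (sole → essential)
  46 | --1110  (sole → essential)
  48 | 1100-0,11000-
  49 | 1-0001,11000-
  50 | 1-0010,110-10,1100-0
  55 | 11011-  (sole → essential)
  62 | --1110,11-110
Essential prime implicants: --1110, 0-1-10, 00111-, 01-10-, 010011, 011-01, 1-0001, 101011, 101101, 11011-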